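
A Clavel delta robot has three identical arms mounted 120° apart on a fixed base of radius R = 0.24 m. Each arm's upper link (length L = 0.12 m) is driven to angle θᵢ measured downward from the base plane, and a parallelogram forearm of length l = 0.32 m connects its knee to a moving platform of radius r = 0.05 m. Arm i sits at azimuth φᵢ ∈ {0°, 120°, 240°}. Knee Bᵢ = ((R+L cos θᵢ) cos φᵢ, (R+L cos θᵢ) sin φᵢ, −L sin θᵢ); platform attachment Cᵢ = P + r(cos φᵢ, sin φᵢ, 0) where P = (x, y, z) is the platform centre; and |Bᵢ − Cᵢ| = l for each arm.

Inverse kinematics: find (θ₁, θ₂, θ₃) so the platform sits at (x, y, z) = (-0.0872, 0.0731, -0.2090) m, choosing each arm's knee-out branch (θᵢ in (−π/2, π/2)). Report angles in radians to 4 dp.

φ1=0.0° → target in arm frame (-0.0872, 0.0731)
  A=0.2772, B=-0.2090, C=(l²−L²−A²−y'²−z²)/(2L)=-0.1578
  √(A²+B²)=0.3472;  θ1 = -0.6460+2.0426 ≈ 1.3965
φ2=120.0° → target in arm frame (0.1069, 0.0390)
  A cos θ + B sin θ = C:  0.0831·cos θ + -0.2090·sin θ = 0.1496
  θ2 = atan2(B,A) + arccos(C/0.2249) = -0.3491
φ3=240.0° → target in arm frame (-0.0197, -0.1121)
  e−x'=0.2097;  (l²−L²−(e−x')²−y'²−z²)/2L = -0.0509
  √(A²+B²)=0.2961;  θ3 = -0.7837+1.7436 ≈ 0.9599

θ₁ = 1.3965, θ₂ = -0.3491, θ₃ = 0.9599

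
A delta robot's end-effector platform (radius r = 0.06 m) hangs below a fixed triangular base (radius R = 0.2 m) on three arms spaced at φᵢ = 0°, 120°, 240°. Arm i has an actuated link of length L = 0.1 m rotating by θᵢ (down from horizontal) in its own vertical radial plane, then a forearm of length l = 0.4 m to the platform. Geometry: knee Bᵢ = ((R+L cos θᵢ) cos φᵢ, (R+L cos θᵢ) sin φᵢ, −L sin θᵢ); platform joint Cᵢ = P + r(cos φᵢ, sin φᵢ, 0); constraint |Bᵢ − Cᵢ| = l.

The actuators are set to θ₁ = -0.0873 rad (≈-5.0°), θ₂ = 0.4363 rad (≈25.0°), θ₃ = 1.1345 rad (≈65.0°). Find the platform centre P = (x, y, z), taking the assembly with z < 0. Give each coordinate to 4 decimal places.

(0.0964, 0.0738, -0.3574)

O1 = (0.2396·cos0.0°, 0.2396·sin0.0°, 0.0087) = (0.2396, 0.0000, 0.0087)
O2 = (0.2306·cos120.0°, 0.2306·sin120.0°, -0.0423) = (-0.1153, 0.1997, -0.0423)
arm 3 at φ=240.0°: e+L cos θ3 = 0.1823;  O3 = (-0.0911, -0.1578, -0.0906)
subtract pairs → two planes through P
linear system: -0.7099x+0.3995y = -0.0025−-0.1020z; -0.6615x+-0.3157y = -0.0161−-0.1987z
Cramer: x(z) = 0.0148-0.2284z;  y(z) = 0.0199-0.1507z
into |P−O₁|² = l²: 1.0749z² + 0.0793z + -0.1090 = 0;  Δ = 0.4748;  z = -0.3574 or 0.2836 → z<0 root = -0.3574
x = 0.0964, y = 0.0738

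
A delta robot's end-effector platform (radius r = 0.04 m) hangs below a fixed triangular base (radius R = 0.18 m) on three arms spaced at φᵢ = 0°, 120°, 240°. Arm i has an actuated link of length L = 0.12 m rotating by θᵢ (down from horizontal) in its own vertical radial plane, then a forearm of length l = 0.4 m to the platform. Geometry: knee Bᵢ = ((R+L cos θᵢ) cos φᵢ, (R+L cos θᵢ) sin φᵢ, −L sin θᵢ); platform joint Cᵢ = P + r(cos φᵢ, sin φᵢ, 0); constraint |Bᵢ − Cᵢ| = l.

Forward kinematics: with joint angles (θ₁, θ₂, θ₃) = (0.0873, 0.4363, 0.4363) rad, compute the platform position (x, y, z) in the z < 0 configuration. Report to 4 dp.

(0.0401, 0.0000, -0.3449)

arm 1 at φ=0.0°: (R−r)+L cos θ1 = 0.2595;  S1 = (0.2595, 0.0000, -0.0105)
arm 2 at φ=120.0°: (R−r)+L cos θ2 = 0.2488;  S2 = (-0.1244, 0.2154, -0.0507)
S3 = (0.2488·cos240.0°, 0.2488·sin240.0°, -0.0507) = (-0.1244, -0.2154, -0.0507)
eliminate P² terms by subtracting sphere 1 from 2 and 3
plane₁₂: -0.7678x+0.4309y+-0.0805z = -0.0030
Cramer: x(z) = 0.0039-0.1048z;  y(z) = 0.0000+0.0000z
into |P−S₁|² = l²: 1.0110z² + 0.0745z + -0.0946 = 0;  Δ = 0.3879;  z = -0.3449 or 0.2712 → z<0 root = -0.3449
x = 0.0401, y = 0.0000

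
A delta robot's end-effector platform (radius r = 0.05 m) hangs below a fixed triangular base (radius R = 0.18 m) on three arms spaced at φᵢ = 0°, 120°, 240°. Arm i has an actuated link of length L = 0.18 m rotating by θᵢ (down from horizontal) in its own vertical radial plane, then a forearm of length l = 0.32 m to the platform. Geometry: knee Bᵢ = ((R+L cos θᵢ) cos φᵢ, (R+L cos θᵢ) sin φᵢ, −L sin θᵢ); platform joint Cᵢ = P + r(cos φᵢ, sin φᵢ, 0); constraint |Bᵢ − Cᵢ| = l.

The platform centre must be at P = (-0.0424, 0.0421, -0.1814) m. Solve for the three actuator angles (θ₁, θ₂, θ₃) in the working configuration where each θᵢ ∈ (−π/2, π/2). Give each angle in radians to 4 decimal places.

φ1=0.0° → target in arm frame (-0.0424, 0.0421)
  A cos θ + B sin θ = C:  0.1724·cos θ + -0.1814·sin θ = 0.0156
  θ1 = atan2(B,A) + arccos(C/0.2503) = 0.6978
arm 2 (φ=120.0°): x'=0.0577, y'=0.0157
  e−x'=0.0723;  (l²−L²−(e−x')²−y'²−z²)/2L = 0.0878
  θ2 = atan2(B,A) + arccos(C/0.1953) = -0.0870
arm 3 (φ=240.0°): x'=-0.0153, y'=-0.0578
  A cos θ + B sin θ = C:  0.1453·cos θ + -0.1814·sin θ = 0.0352
  √(A²+B²)=0.2324;  θ3 = -0.8956+1.4189 ≈ 0.5233

θ₁ = 0.6978, θ₂ = -0.0870, θ₃ = 0.5233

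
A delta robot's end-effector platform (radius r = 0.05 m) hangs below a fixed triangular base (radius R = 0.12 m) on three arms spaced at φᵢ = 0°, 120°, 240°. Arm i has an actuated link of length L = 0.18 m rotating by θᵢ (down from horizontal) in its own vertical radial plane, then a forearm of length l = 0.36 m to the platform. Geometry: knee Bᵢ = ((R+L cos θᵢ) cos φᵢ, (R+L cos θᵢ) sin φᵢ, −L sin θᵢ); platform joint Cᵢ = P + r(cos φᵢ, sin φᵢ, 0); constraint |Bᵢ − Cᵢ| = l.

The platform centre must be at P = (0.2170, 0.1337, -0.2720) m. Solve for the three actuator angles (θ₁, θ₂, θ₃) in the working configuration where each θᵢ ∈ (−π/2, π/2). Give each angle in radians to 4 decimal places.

φ1=0.0° → target in arm frame (0.2170, 0.1337)
  A=-0.1470, B=-0.2720, C=(l²−L²−A²−y'²−z²)/(2L)=-0.0452
  γ=atan2(-0.2720,-0.1470)=-2.0663;  ψ=arccos(-0.1462)=1.7175;  θ1=γ+ψ≈-0.3488
rotate P by −φ2: (0.0073, -0.2548, -0.2720)
  A cos θ + B sin θ = C:  0.0627·cos θ + -0.2720·sin θ = -0.1267
  θ2 = atan2(B,A) + arccos(C/0.2791) = 0.6979
arm 3 (φ=240.0°): x'=-0.2243, y'=0.1211
  A=0.2943, B=-0.2720, C=(l²−L²−A²−y'²−z²)/(2L)=-0.2168
  γ=atan2(-0.2720,0.2943)=-0.7461;  ψ=arccos(-0.5410)=2.1424;  θ3=γ+ψ≈1.3964

θ₁ = -0.3488, θ₂ = 0.6979, θ₃ = 1.3964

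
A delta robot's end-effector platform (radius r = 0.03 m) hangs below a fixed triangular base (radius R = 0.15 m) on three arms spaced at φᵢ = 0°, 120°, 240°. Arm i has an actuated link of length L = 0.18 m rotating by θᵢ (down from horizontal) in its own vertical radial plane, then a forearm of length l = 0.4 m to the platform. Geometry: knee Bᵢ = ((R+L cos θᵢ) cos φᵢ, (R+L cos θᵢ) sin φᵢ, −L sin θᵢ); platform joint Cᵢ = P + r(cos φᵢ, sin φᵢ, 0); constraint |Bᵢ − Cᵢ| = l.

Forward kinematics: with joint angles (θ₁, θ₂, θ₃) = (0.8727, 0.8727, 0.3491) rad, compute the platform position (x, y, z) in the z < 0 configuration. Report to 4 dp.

arm 1 at φ=0.0°: (R−r)+L cos θ1 = 0.2357;  centre 1 = (0.2357, 0.0000, -0.1379)
arm 2 at φ=120.0°: (R−r)+L cos θ2 = 0.2357;  centre 2 = (-0.1178, 0.2041, -0.1379)
arm 3 at φ=240.0°: (R−r)+L cos θ3 = 0.2891;  centre 3 = (-0.1446, -0.2504, -0.0616)
eliminate P² terms by subtracting sphere 1 from 2 and 3
[-0.7071 0.4082 0.0000]·P = 0.0000;  [-0.7605 -0.5008 0.1526]·P = 0.0128
Cramer: x(z) = -0.0079+0.0938z;  y(z) = -0.0136+0.1624z
quadratic in z: (1.0352)z²+(0.2257)z+(-0.0815)=0, √Δ=0.6231 → z ∈ {-0.4100, 0.1920}; z = -0.4100 (taking z<0)
x = -0.0463, y = -0.0802

(-0.0463, -0.0802, -0.4100)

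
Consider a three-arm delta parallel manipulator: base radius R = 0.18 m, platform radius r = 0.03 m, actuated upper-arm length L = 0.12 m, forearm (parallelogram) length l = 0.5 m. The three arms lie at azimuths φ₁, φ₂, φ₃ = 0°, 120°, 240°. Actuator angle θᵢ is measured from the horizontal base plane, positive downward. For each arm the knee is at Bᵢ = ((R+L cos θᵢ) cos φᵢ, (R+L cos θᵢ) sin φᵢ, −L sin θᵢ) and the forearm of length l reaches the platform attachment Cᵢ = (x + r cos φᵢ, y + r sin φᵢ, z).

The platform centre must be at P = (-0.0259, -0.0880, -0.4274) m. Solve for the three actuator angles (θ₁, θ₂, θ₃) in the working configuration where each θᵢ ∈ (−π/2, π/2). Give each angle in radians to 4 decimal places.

θ₁ = 0.2617, θ₂ = 0.4363, θ₃ = -0.3486

φ1=0.0° → target in arm frame (-0.0259, -0.0880)
  A cos θ + B sin θ = C:  0.1759·cos θ + -0.4274·sin θ = 0.0594
  γ=atan2(-0.4274,0.1759)=-1.1804;  ψ=arccos(0.1284)=1.4420;  θ1=γ+ψ≈0.2617
arm 2 (φ=120.0°): x'=-0.0633, y'=0.0664
  e−x'=0.2133;  (l²−L²−(e−x')²−y'²−z²)/2L = 0.0127
  γ=atan2(-0.4274,0.2133)=-1.1080;  ψ=arccos(0.0265)=1.5443;  θ2=γ+ψ≈0.4363
rotate P by −φ3: (0.0892, 0.0216, -0.4274)
  A=0.0608, B=-0.4274, C=(l²−L²−A²−y'²−z²)/(2L)=0.2032
  γ=atan2(-0.4274,0.0608)=-1.4294;  ψ=arccos(0.4706)=1.0808;  θ3=γ+ψ≈-0.3486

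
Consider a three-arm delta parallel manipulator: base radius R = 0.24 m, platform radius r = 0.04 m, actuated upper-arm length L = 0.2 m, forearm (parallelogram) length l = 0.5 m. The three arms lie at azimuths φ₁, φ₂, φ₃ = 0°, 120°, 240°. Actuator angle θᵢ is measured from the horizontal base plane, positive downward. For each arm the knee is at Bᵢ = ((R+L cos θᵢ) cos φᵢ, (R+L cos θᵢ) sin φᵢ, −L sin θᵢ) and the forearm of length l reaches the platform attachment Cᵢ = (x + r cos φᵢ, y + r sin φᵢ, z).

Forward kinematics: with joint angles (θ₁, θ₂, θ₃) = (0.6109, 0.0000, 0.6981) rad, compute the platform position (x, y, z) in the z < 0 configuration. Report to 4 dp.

arm 1 at φ=0.0°: ρ1 = 0.3638;  centre 1 = (0.3638, 0.0000, -0.1147)
arm 2 at φ=120.0°: ρ2 = 0.4000;  centre 2 = (-0.2000, 0.3464, 0.0000)
centre 3 = (0.3532·cos240.0°, 0.3532·sin240.0°, -0.1286) = (-0.1766, -0.3059, -0.1286)
|centre ₂|²−|centre ₁|² = 0.0145;  |centre ₃|²−|centre ₁|² = -0.0042
linear system: -1.1277x+0.6928y = 0.0145−0.2294z; -1.0809x+-0.6118y = -0.0042−-0.0277z
det = 1.4387;  x = -0.0041+0.0842z,  y = 0.0142+-0.1941z
sphere 1 gives Az²+Bz+C=0 with A=1.0448, B=0.1619, C=-0.1013;  B²−4AC=0.4494;  roots -0.3983, 0.2433;  negative root z = -0.3983
x = -0.0377, y = 0.0915

(-0.0377, 0.0915, -0.3983)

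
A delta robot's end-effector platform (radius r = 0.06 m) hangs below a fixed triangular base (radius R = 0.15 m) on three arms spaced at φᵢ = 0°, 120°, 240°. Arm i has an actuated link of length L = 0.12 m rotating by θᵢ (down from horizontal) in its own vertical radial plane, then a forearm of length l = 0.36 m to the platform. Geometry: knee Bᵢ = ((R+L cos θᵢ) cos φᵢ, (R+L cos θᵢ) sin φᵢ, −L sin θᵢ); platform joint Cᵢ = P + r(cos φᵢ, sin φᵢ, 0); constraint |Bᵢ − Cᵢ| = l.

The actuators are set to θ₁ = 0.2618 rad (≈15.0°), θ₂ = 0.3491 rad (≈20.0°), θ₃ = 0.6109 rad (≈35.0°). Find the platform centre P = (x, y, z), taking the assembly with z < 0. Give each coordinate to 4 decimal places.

(0.0308, 0.0327, -0.3439)

O1 = (0.2059·cos0.0°, 0.2059·sin0.0°, -0.0311) = (0.2059, 0.0000, -0.0311)
φ2=120.0°: virtual centre (-0.1014, 0.1756, -0.0410), radius l
arm 3 at φ=240.0°: (R−r)+L cos θ3 = 0.1883;  O3 = (-0.0941, -0.1631, -0.0688)
eliminate P² terms by subtracting sphere 1 from 2 and 3
[-0.6146 0.3512 -0.0200]·P = -0.0006;  [-0.6001 -0.3261 -0.0755]·P = -0.0032
det = 0.4112;  x = 0.0032+-0.0804z,  y = 0.0039+-0.0838z
into |P−O₁|² = l²: 1.0135z² + 0.0941z + -0.0875 = 0;  Δ = 0.3636;  z = -0.3439 or 0.2511 → z<0 root = -0.3439
x = 0.0308, y = 0.0327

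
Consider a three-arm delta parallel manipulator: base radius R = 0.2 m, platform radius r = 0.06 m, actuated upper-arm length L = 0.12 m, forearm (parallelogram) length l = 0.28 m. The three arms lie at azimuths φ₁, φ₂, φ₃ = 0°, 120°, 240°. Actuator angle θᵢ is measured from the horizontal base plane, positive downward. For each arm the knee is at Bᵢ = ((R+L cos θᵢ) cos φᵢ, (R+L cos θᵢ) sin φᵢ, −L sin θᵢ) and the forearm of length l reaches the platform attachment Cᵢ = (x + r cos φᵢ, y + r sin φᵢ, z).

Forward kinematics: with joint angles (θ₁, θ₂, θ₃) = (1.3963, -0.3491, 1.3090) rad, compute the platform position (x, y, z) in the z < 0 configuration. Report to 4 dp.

(-0.0764, 0.1141, -0.2137)

arm 1 at φ=0.0°: ρ1 = 0.1608;  centre 1 = (0.1608, 0.0000, -0.1182)
arm 2 at φ=120.0°: ρ2 = 0.2528;  centre 2 = (-0.1264, 0.2189, 0.0410)
centre 3 = (0.1711·cos240.0°, 0.1711·sin240.0°, -0.1159) = (-0.0855, -0.1481, -0.1159)
|centre ₂|²−|centre ₁|² = 0.0257;  |centre ₃|²−|centre ₁|² = 0.0029
plane₁₂: -0.5744x+0.4378y+0.3184z = 0.0257
det = 0.3859;  x = -0.0230+0.2496z,  y = 0.0286+-0.3998z
sphere 1 gives Az²+Bz+C=0 with A=1.2222, B=0.1217, C=-0.0298;  B²−4AC=0.1606;  roots -0.2137, 0.1142;  negative root z = -0.2137
x = -0.0764, y = 0.1141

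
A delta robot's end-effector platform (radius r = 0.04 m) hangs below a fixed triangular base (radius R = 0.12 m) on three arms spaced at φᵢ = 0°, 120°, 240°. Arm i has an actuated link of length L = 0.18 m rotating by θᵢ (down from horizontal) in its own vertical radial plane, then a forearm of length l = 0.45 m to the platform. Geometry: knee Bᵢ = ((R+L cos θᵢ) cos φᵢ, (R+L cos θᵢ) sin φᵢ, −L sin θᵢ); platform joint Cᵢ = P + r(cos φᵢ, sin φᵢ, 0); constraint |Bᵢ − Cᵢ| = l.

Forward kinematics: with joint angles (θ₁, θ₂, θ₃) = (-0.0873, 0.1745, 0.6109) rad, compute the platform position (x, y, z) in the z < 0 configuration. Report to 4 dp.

(0.0923, 0.0767, -0.3951)

arm 1 at φ=0.0°: (R−r)+L cos θ1 = 0.2593;  centre 1 = (0.2593, 0.0000, 0.0157)
φ2=120.0°: virtual centre (-0.1286, 0.2228, -0.0313), radius l
φ3=240.0°: virtual centre (-0.1137, -0.1970, -0.1032), radius l
|centre ₂|²−|centre ₁|² = -0.0003;  |centre ₃|²−|centre ₁|² = -0.0051
plane₁₂: -0.7759x+0.4456y+-0.0939z = -0.0003
Cramer: x(z) = 0.0038-0.2241z;  y(z) = 0.0058-0.1795z
quadratic in z: (1.0824)z²+(0.0811)z+(-0.1369)=0, √Δ=0.7742 → z ∈ {-0.3951, 0.3202}; z = -0.3951 (taking z<0)
x = 0.0923, y = 0.0767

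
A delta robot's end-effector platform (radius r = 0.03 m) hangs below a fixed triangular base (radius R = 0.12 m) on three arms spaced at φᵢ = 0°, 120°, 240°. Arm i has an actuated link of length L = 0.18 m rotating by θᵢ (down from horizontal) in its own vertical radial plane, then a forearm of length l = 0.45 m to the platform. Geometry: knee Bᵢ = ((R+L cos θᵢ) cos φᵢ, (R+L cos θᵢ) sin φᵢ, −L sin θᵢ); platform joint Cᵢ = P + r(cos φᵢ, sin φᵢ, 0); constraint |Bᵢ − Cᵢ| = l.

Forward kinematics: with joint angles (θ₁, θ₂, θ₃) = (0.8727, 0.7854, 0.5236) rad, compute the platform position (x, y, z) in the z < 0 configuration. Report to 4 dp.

(-0.0511, -0.0514, -0.5038)

φ1=0.0°: virtual centre (0.2057, 0.0000, -0.1379), radius l
arm 2 at φ=120.0°: (R−r)+L cos θ2 = 0.2173;  centre 2 = (-0.1086, 0.1882, -0.1273)
arm 3 at φ=240.0°: (R−r)+L cos θ3 = 0.2459;  centre 3 = (-0.1229, -0.2129, -0.0900)
|centre ₂|²−|centre ₁|² = 0.0021;  |centre ₃|²−|centre ₁|² = 0.0072
[-0.6287 0.3763 0.0212]·P = 0.0021;  [-0.6573 -0.4259 0.0958]·P = 0.0072
Cramer: x(z) = -0.0070+0.0875z;  y(z) = -0.0062+0.0898z
sphere 1 gives Az²+Bz+C=0 with A=1.0157, B=0.2374, C=-0.1382;  B²−4AC=0.6179;  roots -0.5038, 0.2701;  negative root z = -0.5038
x = -0.0511, y = -0.0514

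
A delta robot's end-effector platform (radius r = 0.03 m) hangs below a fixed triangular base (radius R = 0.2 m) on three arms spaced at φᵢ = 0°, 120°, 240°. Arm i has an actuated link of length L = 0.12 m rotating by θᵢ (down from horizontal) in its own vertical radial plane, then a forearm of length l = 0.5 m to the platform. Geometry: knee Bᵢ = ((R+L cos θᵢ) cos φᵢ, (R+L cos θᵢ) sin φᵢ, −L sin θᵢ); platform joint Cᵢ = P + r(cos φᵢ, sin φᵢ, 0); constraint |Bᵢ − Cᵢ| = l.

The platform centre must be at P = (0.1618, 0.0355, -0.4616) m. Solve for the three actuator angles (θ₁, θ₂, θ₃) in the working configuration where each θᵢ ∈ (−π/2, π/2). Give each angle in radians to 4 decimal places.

θ₁ = -0.1747, θ₂ = 0.8724, θ₃ = 1.1339

rotate P by −φ1: (0.1618, 0.0355, -0.4616)
  e−x'=0.0082;  (l²−L²−(e−x')²−y'²−z²)/2L = 0.0883
  √(A²+B²)=0.4617;  θ1 = -1.5530+1.3783 ≈ -0.1747
rotate P by −φ2: (-0.0502, -0.1579, -0.4616)
  e−x'=0.2202;  (l²−L²−(e−x')²−y'²−z²)/2L = -0.2119
  √(A²+B²)=0.5114;  θ2 = -1.1258+1.9981 ≈ 0.8724
arm 3 (φ=240.0°): x'=-0.1116, y'=0.1224
  A cos θ + B sin θ = C:  0.2816·cos θ + -0.4616·sin θ = -0.2991
  √(A²+B²)=0.5407;  θ3 = -1.0229+2.1568 ≈ 1.1339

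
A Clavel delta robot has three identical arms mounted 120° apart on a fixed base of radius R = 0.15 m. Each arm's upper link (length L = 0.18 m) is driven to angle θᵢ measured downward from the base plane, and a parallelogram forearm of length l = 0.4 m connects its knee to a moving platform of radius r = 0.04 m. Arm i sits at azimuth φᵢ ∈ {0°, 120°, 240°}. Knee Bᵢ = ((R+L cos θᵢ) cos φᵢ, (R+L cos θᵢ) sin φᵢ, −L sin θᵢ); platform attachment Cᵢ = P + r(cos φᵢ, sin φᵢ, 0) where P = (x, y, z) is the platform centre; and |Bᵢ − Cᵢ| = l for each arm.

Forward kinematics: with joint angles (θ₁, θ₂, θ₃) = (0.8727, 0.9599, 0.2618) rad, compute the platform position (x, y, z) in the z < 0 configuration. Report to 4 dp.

φ1=0.0°: virtual centre (0.2257, 0.0000, -0.1379), radius l
arm 2 at φ=120.0°: ρ2 = 0.2132;  O2 = (-0.1066, 0.1847, -0.1474)
arm 3 at φ=240.0°: ρ3 = 0.2839;  O3 = (-0.1419, -0.2458, -0.0466)
subtract pairs → two planes through P
plane₁₂: -0.6646x+0.3694y+-0.0191z = -0.0027
det = 0.5984;  x = -0.0056+0.0970z,  y = -0.0176+0.2263z
quadratic in z: (1.0606)z²+(0.2229)z+(-0.0872)=0, √Δ=0.6477 → z ∈ {-0.4104, 0.2002}; z = -0.4104 (taking z<0)
x = -0.0455, y = -0.1105

(-0.0455, -0.1105, -0.4104)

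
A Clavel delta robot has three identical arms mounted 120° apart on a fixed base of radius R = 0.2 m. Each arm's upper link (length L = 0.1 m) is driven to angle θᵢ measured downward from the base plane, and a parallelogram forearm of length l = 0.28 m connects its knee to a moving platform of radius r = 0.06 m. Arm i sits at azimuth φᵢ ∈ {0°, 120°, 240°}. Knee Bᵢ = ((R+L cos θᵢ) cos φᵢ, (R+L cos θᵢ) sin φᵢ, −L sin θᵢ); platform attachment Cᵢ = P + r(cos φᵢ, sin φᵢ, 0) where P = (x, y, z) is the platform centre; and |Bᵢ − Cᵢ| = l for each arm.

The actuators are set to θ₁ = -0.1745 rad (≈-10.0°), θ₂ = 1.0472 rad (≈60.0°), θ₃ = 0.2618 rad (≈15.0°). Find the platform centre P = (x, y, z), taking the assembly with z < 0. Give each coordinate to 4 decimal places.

(0.0529, -0.0515, -0.1858)

φ1=0.0°: virtual centre (0.2385, 0.0000, 0.0174), radius l
centre 2 = (0.1900·cos120.0°, 0.1900·sin120.0°, -0.0866) = (-0.0950, 0.1645, -0.0866)
centre 3 = (0.2366·cos240.0°, 0.2366·sin240.0°, -0.0259) = (-0.1183, -0.2049, -0.0259)
|centre ₂|²−|centre ₁|² = -0.0136;  |centre ₃|²−|centre ₁|² = -0.0005
plane₁₂: -0.6670x+0.3291y+-0.2079z = -0.0136
det = 0.5081;  x = 0.0113+-0.2237z,  y = -0.0184+0.1785z
quadratic in z: (1.0819)z²+(0.0604)z+(-0.0261)=0, √Δ=0.3417 → z ∈ {-0.1858, 0.1300}; z = -0.1858 (taking z<0)
x = 0.0529, y = -0.0515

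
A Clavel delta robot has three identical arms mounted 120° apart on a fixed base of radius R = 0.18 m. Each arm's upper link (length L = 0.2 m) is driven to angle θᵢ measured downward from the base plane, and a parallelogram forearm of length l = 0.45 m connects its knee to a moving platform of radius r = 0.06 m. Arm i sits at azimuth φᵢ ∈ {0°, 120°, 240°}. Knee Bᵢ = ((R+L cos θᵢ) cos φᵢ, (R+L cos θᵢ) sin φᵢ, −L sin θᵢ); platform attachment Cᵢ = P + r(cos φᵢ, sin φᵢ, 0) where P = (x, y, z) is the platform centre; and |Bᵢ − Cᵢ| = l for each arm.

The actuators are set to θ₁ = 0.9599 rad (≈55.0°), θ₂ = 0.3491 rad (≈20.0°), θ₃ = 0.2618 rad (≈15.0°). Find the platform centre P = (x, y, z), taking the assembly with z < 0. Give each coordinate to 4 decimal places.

arm 1 at φ=0.0°: (R−r)+L cos θ1 = 0.2347;  centre 1 = (0.2347, 0.0000, -0.1638)
φ2=120.0°: virtual centre (-0.1540, 0.2667, -0.0684), radius l
φ3=240.0°: virtual centre (-0.1566, -0.2712, -0.0518), radius l
subtract pairs → two planes through P
plane₁₂: -0.7774x+0.5334y+0.1908z = 0.0176
Cramer: x(z) = -0.0233+0.2658z;  y(z) = -0.0011+0.0296z
into |P−centre ₁|² = l²: 1.0715z² + 0.1904z + -0.1091 = 0;  Δ = 0.5037;  z = -0.4200 or 0.2423 → z<0 root = -0.4200
x = -0.1350, y = -0.0135

(-0.1350, -0.0135, -0.4200)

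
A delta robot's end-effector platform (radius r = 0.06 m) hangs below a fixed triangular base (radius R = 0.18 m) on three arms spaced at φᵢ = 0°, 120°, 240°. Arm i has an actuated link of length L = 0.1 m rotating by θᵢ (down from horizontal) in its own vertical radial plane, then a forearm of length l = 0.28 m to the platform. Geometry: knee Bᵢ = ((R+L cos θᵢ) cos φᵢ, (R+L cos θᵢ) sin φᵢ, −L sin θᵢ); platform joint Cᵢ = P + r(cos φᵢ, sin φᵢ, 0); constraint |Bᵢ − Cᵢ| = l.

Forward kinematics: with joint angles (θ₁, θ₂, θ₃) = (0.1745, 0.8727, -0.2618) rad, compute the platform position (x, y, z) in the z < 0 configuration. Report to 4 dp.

(0.0148, -0.0698, -0.1963)

centre 1 = (0.2185·cos0.0°, 0.2185·sin0.0°, -0.0174) = (0.2185, 0.0000, -0.0174)
arm 2 at φ=120.0°: ρ2 = 0.1843;  centre 2 = (-0.0921, 0.1596, -0.0766)
centre 3 = (0.2166·cos240.0°, 0.2166·sin240.0°, 0.0259) = (-0.1083, -0.1876, 0.0259)
subtract pairs → two planes through P
plane₁₂: -0.6212x+0.3192y+-0.1185z = -0.0082
det = 0.4417;  x = 0.0073+-0.0381z,  y = -0.0115+0.2970z
sphere 1 gives Az²+Bz+C=0 with A=1.0897, B=0.0440, C=-0.0334;  B²−4AC=0.1474;  roots -0.1963, 0.1560;  negative root z = -0.1963
x = 0.0148, y = -0.0698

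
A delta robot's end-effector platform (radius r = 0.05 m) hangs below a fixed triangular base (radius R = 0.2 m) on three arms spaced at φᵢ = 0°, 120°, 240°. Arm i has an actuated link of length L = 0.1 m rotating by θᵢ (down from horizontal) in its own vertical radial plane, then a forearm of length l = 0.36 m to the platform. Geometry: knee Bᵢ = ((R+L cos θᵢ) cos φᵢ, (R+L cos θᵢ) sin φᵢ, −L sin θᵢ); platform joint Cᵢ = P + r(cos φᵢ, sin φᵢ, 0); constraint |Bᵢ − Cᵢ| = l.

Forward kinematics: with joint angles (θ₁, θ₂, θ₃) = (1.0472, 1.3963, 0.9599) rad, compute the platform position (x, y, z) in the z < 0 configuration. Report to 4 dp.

(0.0136, -0.0393, -0.3920)

arm 1 at φ=0.0°: ρ1 = 0.2000;  S1 = (0.2000, 0.0000, -0.0866)
φ2=120.0°: virtual centre (-0.0837, 0.1449, -0.0985), radius l
arm 3 at φ=240.0°: ρ3 = 0.2074;  S3 = (-0.1037, -0.1796, -0.0819)
eliminate P² terms by subtracting sphere 1 from 2 and 3
linear system: -0.5674x+0.2899y = -0.0098−-0.0238z; -0.6074x+-0.3592y = 0.0022−0.0094z
det = 0.3798;  x = 0.0076+-0.0153z,  y = -0.0190+0.0520z
sphere 1 gives Az²+Bz+C=0 with A=1.0029, B=0.1771, C=-0.0847;  B²−4AC=0.3712;  roots -0.3920, 0.2154;  negative root z = -0.3920
x = 0.0136, y = -0.0393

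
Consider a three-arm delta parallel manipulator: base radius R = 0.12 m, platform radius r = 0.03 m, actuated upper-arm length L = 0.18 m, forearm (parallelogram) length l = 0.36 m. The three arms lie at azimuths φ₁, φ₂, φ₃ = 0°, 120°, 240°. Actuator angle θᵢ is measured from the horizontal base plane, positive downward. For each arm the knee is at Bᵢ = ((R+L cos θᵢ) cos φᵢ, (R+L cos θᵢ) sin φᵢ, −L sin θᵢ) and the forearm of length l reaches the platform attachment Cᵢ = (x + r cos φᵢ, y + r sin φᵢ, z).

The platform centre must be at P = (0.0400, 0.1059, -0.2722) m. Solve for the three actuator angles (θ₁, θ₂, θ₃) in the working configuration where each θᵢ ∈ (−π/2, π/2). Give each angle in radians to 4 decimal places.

θ₁ = 0.0873, θ₂ = -0.0873, θ₃ = 0.7852

arm 1 (φ=0.0°): x'=0.0400, y'=0.1059
  A=0.0500, B=-0.2722, C=(l²−L²−A²−y'²−z²)/(2L)=0.0261
  γ=atan2(-0.2722,0.0500)=-1.3891;  ψ=arccos(0.0943)=1.4764;  θ1=γ+ψ≈0.0873
rotate P by −φ2: (0.0717, -0.0876, -0.2722)
  e−x'=0.0183;  (l²−L²−(e−x')²−y'²−z²)/2L = 0.0419
  γ=atan2(-0.2722,0.0183)=-1.5037;  ψ=arccos(0.1538)=1.4164;  θ2=γ+ψ≈-0.0873
rotate P by −φ3: (-0.1117, -0.0183, -0.2722)
  A=0.2017, B=-0.2722, C=(l²−L²−A²−y'²−z²)/(2L)=-0.0498
  γ=atan2(-0.2722,0.2017)=-0.9331;  ψ=arccos(-0.1469)=1.7182;  θ3=γ+ψ≈0.7852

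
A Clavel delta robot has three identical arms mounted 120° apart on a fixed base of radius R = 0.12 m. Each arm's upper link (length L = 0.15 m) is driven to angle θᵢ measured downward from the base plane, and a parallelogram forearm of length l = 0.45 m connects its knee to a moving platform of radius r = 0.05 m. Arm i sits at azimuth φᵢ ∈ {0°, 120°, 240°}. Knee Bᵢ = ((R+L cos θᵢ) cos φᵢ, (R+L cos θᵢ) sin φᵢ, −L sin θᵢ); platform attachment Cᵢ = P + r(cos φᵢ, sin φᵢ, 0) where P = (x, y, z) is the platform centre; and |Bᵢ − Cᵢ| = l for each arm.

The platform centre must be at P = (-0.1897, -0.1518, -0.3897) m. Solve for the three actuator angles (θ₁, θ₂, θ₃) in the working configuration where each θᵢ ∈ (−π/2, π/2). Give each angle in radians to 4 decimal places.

θ₁ = 1.0477, θ₂ = 0.6114, θ₃ = -0.3488

rotate P by −φ1: (-0.1897, -0.1518, -0.3897)
  A=0.2597, B=-0.3897, C=(l²−L²−A²−y'²−z²)/(2L)=-0.2078
  √(A²+B²)=0.4683;  θ1 = -0.9830+2.0307 ≈ 1.0477
φ2=120.0° → target in arm frame (-0.0366, 0.2402)
  A=0.1066, B=-0.3897, C=(l²−L²−A²−y'²−z²)/(2L)=-0.1364
  γ=atan2(-0.3897,0.1066)=-1.3038;  ψ=arccos(-0.3376)=1.9152;  θ2=γ+ψ≈0.6114
rotate P by −φ3: (0.2263, -0.0884, -0.3897)
  e−x'=-0.1563;  (l²−L²−(e−x')²−y'²−z²)/2L = -0.0137
  √(A²+B²)=0.4199;  θ3 = -1.9523+1.6034 ≈ -0.3488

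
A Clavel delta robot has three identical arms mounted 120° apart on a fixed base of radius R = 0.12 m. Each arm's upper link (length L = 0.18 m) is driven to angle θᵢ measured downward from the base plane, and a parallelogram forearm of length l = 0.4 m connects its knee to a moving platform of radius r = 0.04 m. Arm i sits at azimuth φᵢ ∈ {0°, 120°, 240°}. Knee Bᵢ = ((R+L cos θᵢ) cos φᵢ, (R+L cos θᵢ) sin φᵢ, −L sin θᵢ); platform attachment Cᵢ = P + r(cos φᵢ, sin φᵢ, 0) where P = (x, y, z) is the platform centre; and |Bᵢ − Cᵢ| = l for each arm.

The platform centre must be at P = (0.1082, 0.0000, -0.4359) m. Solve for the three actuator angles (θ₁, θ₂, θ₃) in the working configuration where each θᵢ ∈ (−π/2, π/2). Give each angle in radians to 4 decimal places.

θ₁ = 0.3490, θ₂ = 0.8726, θ₃ = 0.8726

φ1=0.0° → target in arm frame (0.1082, 0.0000)
  e−x'=-0.0282;  (l²−L²−(e−x')²−y'²−z²)/2L = -0.1756
  γ=atan2(-0.4359,-0.0282)=-1.6354;  ψ=arccos(-0.4019)=1.9844;  θ1=γ+ψ≈0.3490
φ2=120.0° → target in arm frame (-0.0541, -0.0937)
  A=0.1341, B=-0.4359, C=(l²−L²−A²−y'²−z²)/(2L)=-0.2477
  √(A²+B²)=0.4561;  θ2 = -1.2723+2.1450 ≈ 0.8726
φ3=240.0° → target in arm frame (-0.0541, 0.0937)
  A=0.1341, B=-0.4359, C=(l²−L²−A²−y'²−z²)/(2L)=-0.2477
  √(A²+B²)=0.4561;  θ3 = -1.2723+2.1450 ≈ 0.8726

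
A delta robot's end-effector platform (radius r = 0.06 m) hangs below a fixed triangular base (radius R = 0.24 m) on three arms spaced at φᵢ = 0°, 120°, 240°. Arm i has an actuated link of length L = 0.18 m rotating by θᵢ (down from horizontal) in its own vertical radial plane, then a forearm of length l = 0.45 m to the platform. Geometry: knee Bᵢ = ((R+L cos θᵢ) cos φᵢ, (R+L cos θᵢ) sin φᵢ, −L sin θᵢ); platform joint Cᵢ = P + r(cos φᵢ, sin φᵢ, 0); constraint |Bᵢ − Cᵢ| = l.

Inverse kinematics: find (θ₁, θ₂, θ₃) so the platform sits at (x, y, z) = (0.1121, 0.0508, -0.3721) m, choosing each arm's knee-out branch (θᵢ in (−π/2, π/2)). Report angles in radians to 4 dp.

rotate P by −φ1: (0.1121, 0.0508, -0.3721)
  A=0.0679, B=-0.3721, C=(l²−L²−A²−y'²−z²)/(2L)=0.0679
  γ=atan2(-0.3721,0.0679)=-1.3903;  ψ=arccos(0.1796)=1.3903;  θ1=γ+ψ≈0.0000
rotate P by −φ2: (-0.0121, -0.1225, -0.3721)
  A cos θ + B sin θ = C:  0.1921·cos θ + -0.3721·sin θ = -0.0562
  √(A²+B²)=0.4187;  θ2 = -1.0943+1.7055 ≈ 0.6112
φ3=240.0° → target in arm frame (-0.1000, 0.0717)
  A=0.2800, B=-0.3721, C=(l²−L²−A²−y'²−z²)/(2L)=-0.1442
  γ=atan2(-0.3721,0.2800)=-0.9256;  ψ=arccos(-0.3097)=1.8857;  θ3=γ+ψ≈0.9600

θ₁ = 0.0000, θ₂ = 0.6112, θ₃ = 0.9600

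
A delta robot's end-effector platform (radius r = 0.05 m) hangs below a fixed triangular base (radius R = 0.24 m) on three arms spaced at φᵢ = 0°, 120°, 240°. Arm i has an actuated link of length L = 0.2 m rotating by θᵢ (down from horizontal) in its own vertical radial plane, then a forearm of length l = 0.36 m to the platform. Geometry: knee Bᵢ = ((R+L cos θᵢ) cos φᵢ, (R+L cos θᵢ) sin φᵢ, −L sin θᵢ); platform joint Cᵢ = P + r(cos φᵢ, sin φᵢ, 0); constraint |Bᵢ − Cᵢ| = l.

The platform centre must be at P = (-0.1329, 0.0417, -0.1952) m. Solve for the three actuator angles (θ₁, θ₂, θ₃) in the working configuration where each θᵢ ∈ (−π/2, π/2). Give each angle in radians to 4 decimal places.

arm 1 (φ=0.0°): x'=-0.1329, y'=0.0417
  A cos θ + B sin θ = C:  0.3229·cos θ + -0.1952·sin θ = -0.1363
  √(A²+B²)=0.3773;  θ1 = -0.5437+1.9403 ≈ 1.3966
rotate P by −φ2: (0.1026, 0.0942, -0.1952)
  A cos θ + B sin θ = C:  0.0874·cos θ + -0.1952·sin θ = 0.0874
  γ=atan2(-0.1952,0.0874)=-1.1497;  ψ=arccos(0.4087)=1.1497;  θ2=γ+ψ≈0.0001
φ3=240.0° → target in arm frame (0.0303, -0.1359)
  e−x'=0.1597;  (l²−L²−(e−x')²−y'²−z²)/2L = 0.0188
  √(A²+B²)=0.2522;  θ3 = -0.8852+1.4961 ≈ 0.6109

θ₁ = 1.3966, θ₂ = 0.0001, θ₃ = 0.6109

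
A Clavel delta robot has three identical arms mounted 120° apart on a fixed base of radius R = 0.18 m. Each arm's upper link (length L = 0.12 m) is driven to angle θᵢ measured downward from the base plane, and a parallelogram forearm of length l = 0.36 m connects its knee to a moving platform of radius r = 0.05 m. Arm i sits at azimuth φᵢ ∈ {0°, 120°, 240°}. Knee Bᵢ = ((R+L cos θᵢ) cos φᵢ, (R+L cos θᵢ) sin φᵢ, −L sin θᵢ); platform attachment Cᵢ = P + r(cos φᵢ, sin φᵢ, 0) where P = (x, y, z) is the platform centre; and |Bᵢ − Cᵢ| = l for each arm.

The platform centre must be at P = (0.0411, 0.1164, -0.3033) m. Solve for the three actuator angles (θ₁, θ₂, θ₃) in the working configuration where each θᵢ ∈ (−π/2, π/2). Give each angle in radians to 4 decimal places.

θ₁ = 0.2620, θ₂ = 0.0000, θ₃ = 1.1345

rotate P by −φ1: (0.0411, 0.1164, -0.3033)
  A=0.0889, B=-0.3033, C=(l²−L²−A²−y'²−z²)/(2L)=0.0073
  θ1 = atan2(B,A) + arccos(C/0.3161) = 0.2620
arm 2 (φ=120.0°): x'=0.0803, y'=-0.0938
  e−x'=0.0497;  (l²−L²−(e−x')²−y'²−z²)/2L = 0.0497
  γ=atan2(-0.3033,0.0497)=-1.4082;  ψ=arccos(0.1618)=1.4083;  θ2=γ+ψ≈0.0000
φ3=240.0° → target in arm frame (-0.1214, -0.0226)
  A=0.2514, B=-0.3033, C=(l²−L²−A²−y'²−z²)/(2L)=-0.1687
  γ=atan2(-0.3033,0.2514)=-0.8788;  ψ=arccos(-0.4282)=2.0133;  θ3=γ+ψ≈1.1345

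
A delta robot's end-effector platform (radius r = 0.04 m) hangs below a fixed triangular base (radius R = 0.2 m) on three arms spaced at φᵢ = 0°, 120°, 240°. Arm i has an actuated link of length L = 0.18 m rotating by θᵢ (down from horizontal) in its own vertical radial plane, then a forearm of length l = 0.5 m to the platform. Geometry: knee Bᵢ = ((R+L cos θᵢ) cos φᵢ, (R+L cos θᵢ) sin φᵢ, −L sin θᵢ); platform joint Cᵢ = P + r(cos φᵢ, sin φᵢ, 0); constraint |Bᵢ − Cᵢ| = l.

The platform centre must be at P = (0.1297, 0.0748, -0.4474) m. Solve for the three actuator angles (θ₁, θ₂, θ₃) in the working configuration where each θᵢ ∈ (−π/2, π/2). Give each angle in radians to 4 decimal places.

φ1=0.0° → target in arm frame (0.1297, 0.0748)
  A cos θ + B sin θ = C:  0.0303·cos θ + -0.4474·sin θ = 0.0303
  γ=atan2(-0.4474,0.0303)=-1.5032;  ψ=arccos(0.0676)=1.5031;  θ1=γ+ψ≈-0.0001
rotate P by −φ2: (-0.0001, -0.1497, -0.4474)
  A=0.1601, B=-0.4474, C=(l²−L²−A²−y'²−z²)/(2L)=-0.0850
  θ2 = atan2(B,A) + arccos(C/0.4752) = 0.5235
φ3=240.0° → target in arm frame (-0.1296, 0.0749)
  e−x'=0.2896;  (l²−L²−(e−x')²−y'²−z²)/2L = -0.2002
  γ=atan2(-0.4474,0.2896)=-0.9963;  ψ=arccos(-0.3756)=1.9558;  θ3=γ+ψ≈0.9596

θ₁ = -0.0001, θ₂ = 0.5235, θ₃ = 0.9596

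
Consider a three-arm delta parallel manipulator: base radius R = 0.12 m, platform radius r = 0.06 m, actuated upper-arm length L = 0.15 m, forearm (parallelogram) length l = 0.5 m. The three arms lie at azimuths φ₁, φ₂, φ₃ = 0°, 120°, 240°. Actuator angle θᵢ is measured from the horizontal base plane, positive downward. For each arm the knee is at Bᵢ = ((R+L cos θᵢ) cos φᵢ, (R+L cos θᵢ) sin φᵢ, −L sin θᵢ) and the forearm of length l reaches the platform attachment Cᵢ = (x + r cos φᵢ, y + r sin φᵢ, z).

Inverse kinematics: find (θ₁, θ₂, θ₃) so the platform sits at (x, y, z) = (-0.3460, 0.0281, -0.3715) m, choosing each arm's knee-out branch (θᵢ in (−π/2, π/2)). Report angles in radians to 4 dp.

θ₁ = 1.3091, θ₂ = -0.2619, θ₃ = -0.0873

φ1=0.0° → target in arm frame (-0.3460, 0.0281)
  e−x'=0.4060;  (l²−L²−(e−x')²−y'²−z²)/2L = -0.2538
  √(A²+B²)=0.5503;  θ1 = -0.7411+2.0501 ≈ 1.3091
rotate P by −φ2: (0.1973, 0.2856, -0.3715)
  e−x'=-0.1373;  (l²−L²−(e−x')²−y'²−z²)/2L = -0.0365
  θ2 = atan2(B,A) + arccos(C/0.3961) = -0.2619
rotate P by −φ3: (0.1487, -0.3137, -0.3715)
  A=-0.0887, B=-0.3715, C=(l²−L²−A²−y'²−z²)/(2L)=-0.0559
  γ=atan2(-0.3715,-0.0887)=-1.8051;  ψ=arccos(-0.1464)=1.7178;  θ3=γ+ψ≈-0.0873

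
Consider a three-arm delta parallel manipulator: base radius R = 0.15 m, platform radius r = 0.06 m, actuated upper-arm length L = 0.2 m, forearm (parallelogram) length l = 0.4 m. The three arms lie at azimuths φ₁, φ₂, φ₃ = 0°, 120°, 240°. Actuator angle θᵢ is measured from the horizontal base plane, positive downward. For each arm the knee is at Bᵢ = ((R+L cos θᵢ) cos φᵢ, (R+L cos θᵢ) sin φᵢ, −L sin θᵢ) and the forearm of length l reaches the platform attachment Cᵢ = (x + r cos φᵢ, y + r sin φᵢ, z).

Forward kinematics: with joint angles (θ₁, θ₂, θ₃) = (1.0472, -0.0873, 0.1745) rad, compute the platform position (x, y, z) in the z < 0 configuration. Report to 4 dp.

arm 1 at φ=0.0°: e+L cos θ1 = 0.1900;  S1 = (0.1900, 0.0000, -0.1732)
S2 = (0.2892·cos120.0°, 0.2892·sin120.0°, 0.0174) = (-0.1446, 0.2505, 0.0174)
arm 3 at φ=240.0°: e+L cos θ3 = 0.2870;  S3 = (-0.1435, -0.2485, -0.0347)
subtract pairs → two planes through P
linear system: -0.6692x+0.5010y = 0.0179−0.3813z; -0.6670x+-0.4970y = 0.0175−0.2770z
Cramer: x(z) = -0.0264+0.4923z;  y(z) = 0.0004-0.1034z
sphere 1 gives Az²+Bz+C=0 with A=1.2531, B=0.1332, C=-0.0832;  B²−4AC=0.4346;  roots -0.3162, 0.2099;  negative root z = -0.3162
x = -0.1821, y = 0.0330

(-0.1821, 0.0330, -0.3162)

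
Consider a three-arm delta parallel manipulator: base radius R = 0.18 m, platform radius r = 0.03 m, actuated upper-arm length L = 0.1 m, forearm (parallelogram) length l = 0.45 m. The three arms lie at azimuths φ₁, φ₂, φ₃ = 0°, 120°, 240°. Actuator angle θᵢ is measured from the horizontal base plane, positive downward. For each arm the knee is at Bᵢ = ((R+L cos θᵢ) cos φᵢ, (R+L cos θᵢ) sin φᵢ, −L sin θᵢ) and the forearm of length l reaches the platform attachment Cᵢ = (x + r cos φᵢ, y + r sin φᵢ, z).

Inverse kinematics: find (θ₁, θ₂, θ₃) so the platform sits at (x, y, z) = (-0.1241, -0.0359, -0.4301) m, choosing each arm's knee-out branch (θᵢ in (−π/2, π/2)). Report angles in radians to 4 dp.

rotate P by −φ1: (-0.1241, -0.0359, -0.4301)
  A cos θ + B sin θ = C:  0.2741·cos θ + -0.4301·sin θ = -0.3445
  √(A²+B²)=0.5100;  θ1 = -1.0034+2.3125 ≈ 1.3091
rotate P by −φ2: (0.0310, 0.1254, -0.4301)
  A=0.1190, B=-0.4301, C=(l²−L²−A²−y'²−z²)/(2L)=-0.1119
  √(A²+B²)=0.4463;  θ2 = -1.3008+1.8243 ≈ 0.5236
arm 3 (φ=240.0°): x'=0.0931, y'=-0.0895
  A cos θ + B sin θ = C:  0.0569·cos θ + -0.4301·sin θ = -0.0187
  γ=atan2(-0.4301,0.0569)=-1.4394;  ψ=arccos(-0.0430)=1.6138;  θ3=γ+ψ≈0.1745

θ₁ = 1.3091, θ₂ = 0.5236, θ₃ = 0.1745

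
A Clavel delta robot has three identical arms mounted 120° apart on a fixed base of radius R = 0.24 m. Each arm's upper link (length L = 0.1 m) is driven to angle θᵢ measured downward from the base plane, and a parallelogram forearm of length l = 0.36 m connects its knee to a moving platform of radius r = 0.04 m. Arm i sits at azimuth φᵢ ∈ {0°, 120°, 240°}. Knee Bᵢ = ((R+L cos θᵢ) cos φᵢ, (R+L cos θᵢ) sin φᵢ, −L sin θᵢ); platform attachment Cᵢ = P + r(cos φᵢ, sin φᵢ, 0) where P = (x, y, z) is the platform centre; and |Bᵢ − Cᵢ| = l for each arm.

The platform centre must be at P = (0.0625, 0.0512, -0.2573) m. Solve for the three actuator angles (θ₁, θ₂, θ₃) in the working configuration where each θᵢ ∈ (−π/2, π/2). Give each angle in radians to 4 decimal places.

θ₁ = -0.0870, θ₂ = 0.4368, θ₃ = 1.1348

arm 1 (φ=0.0°): x'=0.0625, y'=0.0512
  e−x'=0.1375;  (l²−L²−(e−x')²−y'²−z²)/2L = 0.1593
  θ1 = atan2(B,A) + arccos(C/0.2917) = -0.0870
arm 2 (φ=120.0°): x'=0.0131, y'=-0.0797
  A=0.1869, B=-0.2573, C=(l²−L²−A²−y'²−z²)/(2L)=0.0605
  √(A²+B²)=0.3180;  θ2 = -0.9426+1.3793 ≈ 0.4368
rotate P by −φ3: (-0.0756, 0.0285, -0.2573)
  A=0.2756, B=-0.2573, C=(l²−L²−A²−y'²−z²)/(2L)=-0.1168
  θ3 = atan2(B,A) + arccos(C/0.3770) = 1.1348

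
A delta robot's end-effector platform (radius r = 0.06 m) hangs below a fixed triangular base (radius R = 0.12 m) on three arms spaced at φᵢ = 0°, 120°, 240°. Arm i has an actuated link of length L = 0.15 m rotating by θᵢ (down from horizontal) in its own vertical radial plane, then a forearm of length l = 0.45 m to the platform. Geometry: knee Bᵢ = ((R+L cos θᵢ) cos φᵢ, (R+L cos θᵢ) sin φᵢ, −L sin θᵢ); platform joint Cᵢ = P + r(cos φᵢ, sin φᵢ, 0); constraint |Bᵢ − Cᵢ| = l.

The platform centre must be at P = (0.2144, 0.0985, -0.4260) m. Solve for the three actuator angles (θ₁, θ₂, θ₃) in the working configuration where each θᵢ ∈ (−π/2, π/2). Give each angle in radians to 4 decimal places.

θ₁ = -0.0872, θ₂ = 0.6985, θ₃ = 1.1347

rotate P by −φ1: (0.2144, 0.0985, -0.4260)
  A=-0.1544, B=-0.4260, C=(l²−L²−A²−y'²−z²)/(2L)=-0.1167
  √(A²+B²)=0.4531;  θ1 = -1.9185+1.8313 ≈ -0.0872
φ2=120.0° → target in arm frame (-0.0219, -0.2349)
  A cos θ + B sin θ = C:  0.0819·cos θ + -0.4260·sin θ = -0.2112
  γ=atan2(-0.4260,0.0819)=-1.3809;  ψ=arccos(-0.4870)=2.0794;  θ2=γ+ψ≈0.6985
arm 3 (φ=240.0°): x'=-0.1925, y'=0.1364
  A=0.2525, B=-0.4260, C=(l²−L²−A²−y'²−z²)/(2L)=-0.2795
  √(A²+B²)=0.4952;  θ3 = -1.0357+2.1705 ≈ 1.1347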